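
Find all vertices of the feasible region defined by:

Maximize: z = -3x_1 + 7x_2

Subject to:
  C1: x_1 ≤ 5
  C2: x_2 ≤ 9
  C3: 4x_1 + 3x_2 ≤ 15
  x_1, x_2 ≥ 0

(0, 0), (3.75, 0), (0, 5)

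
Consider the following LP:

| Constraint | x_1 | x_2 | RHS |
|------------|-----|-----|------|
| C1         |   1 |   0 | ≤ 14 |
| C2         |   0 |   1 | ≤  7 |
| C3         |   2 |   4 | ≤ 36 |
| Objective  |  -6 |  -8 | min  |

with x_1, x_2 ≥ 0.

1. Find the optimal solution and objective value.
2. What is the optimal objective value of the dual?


1. x_1 = 14, x_2 = 2, z = -100
2. -100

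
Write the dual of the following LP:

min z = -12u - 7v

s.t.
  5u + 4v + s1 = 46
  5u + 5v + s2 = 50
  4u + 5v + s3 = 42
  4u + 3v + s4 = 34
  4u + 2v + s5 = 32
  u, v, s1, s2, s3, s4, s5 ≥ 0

Primal min cᵀx s.t. Ax ≤ b, x ≥ 0  →  Dual max −bᵀy s.t. Aᵀy ≥ −c, y ≥ 0.

Maximize: z = -46y1 - 50y2 - 42y3 - 34y4 - 32y5

Subject to:
  5y1 + 5y2 + 4y3 + 4y4 + 4y5 ≥ 12
  4y1 + 5y2 + 5y3 + 3y4 + 2y5 ≥ 7
  y1, y2, y3, y4, y5 ≥ 0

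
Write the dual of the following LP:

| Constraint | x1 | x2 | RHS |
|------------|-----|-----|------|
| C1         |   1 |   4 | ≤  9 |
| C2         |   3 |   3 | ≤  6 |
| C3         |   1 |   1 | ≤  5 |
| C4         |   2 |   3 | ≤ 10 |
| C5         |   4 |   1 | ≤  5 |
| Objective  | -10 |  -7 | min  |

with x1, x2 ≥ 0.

Primal min cᵀx s.t. Ax ≤ b, x ≥ 0  →  Dual max −bᵀy s.t. Aᵀy ≥ −c, y ≥ 0.

Maximize: z = -9y1 - 6y2 - 5y3 - 10y4 - 5y5

Subject to:
  y1 + 3y2 + y3 + 2y4 + 4y5 ≥ 10
  4y1 + 3y2 + y3 + 3y4 + y5 ≥ 7
  y1, y2, y3, y4, y5 ≥ 0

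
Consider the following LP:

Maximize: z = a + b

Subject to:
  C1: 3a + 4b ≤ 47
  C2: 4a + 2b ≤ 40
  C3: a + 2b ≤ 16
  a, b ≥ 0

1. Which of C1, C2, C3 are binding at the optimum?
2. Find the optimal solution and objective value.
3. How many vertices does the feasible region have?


1. C2, C3
2. a = 8, b = 4, z = 12
3. 4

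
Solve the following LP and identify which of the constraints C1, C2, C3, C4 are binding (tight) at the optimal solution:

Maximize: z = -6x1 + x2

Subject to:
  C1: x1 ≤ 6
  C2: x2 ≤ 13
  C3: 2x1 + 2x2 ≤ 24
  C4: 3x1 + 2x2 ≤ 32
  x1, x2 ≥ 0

At x1 = 0, x2 = 12, compute slack b - a·x for each constraint:
  C1: 6 − 0 = 6  (slack)
  C2: 13 − 12 = 1  (slack)
  C3: 24 − 24 = 0  (binding)
  C4: 32 − 24 = 8  (slack)

Optimal: x1 = 0, x2 = 12
Binding: C3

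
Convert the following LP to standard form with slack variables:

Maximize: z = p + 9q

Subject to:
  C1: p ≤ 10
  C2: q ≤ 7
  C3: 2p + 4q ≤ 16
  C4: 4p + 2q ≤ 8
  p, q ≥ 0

max z = p + 9q

s.t.
  p + s1 = 10
  q + s2 = 7
  2p + 4q + s3 = 16
  4p + 2q + s4 = 8
  p, q, s1, s2, s3, s4 ≥ 0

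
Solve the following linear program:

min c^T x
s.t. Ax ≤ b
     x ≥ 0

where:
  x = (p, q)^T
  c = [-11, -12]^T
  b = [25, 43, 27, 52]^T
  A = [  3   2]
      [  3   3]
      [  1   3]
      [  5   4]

Evaluate the objective at each vertex of the feasible region:
  z(0, 0) = 0
  z(8.333, 0) = -91.67
  z(3, 8) = -129  ←
  z(0, 9) = -108
The minimum is at p = 3, q = 8.

p = 3, q = 8, z = -129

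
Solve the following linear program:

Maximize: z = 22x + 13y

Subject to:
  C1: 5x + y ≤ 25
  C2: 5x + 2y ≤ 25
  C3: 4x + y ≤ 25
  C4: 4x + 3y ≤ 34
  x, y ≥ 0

Evaluate the objective at each vertex of the feasible region:
  z(0, 0) = 0
  z(5, 0) = 110
  z(1, 10) = 152  ←
  z(0, 11.33) = 147.3
The maximum is at x = 1, y = 10.

x = 1, y = 10, z = 152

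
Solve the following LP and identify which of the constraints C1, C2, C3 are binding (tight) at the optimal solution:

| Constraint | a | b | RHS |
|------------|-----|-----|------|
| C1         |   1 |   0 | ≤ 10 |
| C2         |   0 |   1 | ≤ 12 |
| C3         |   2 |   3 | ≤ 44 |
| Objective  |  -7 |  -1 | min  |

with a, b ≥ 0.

At a = 10, b = 8, compute slack b - a·x for each constraint:
  C1: 10 − 10 = 0  (binding)
  C2: 12 − 8 = 4  (slack)
  C3: 44 − 44 = 0  (binding)

Optimal: a = 10, b = 8
Binding: C1, C3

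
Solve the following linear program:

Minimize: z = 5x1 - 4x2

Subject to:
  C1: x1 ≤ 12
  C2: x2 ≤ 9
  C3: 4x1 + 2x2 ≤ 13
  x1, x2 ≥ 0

Evaluate the objective at each vertex of the feasible region:
  z(0, 0) = 0
  z(3.25, 0) = 16.25
  z(0, 6.5) = -26  ←
The minimum is at x1 = 0, x2 = 6.5.

x1 = 0, x2 = 6.5, z = -26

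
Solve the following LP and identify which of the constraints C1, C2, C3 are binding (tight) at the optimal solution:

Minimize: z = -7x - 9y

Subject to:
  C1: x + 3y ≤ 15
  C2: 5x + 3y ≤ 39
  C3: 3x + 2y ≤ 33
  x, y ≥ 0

At x = 6, y = 3, compute slack b - a·x for each constraint:
  C1: 15 − 15 = 0  (binding)
  C2: 39 − 39 = 0  (binding)
  C3: 33 − 24 = 9  (slack)

Optimal: x = 6, y = 3
Binding: C1, C2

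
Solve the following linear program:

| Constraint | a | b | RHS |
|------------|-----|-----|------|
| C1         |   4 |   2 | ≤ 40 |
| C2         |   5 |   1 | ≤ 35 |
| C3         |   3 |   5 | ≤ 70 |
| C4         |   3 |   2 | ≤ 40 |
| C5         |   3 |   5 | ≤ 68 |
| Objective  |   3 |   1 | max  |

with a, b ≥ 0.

Evaluate the objective at each vertex of the feasible region:
  z(0, 0) = 0
  z(7, 0) = 21
  z(5, 10) = 25  ←
  z(4.571, 10.86) = 24.57
  z(0, 13.6) = 13.6
The maximum is at a = 5, b = 10.

a = 5, b = 10, z = 25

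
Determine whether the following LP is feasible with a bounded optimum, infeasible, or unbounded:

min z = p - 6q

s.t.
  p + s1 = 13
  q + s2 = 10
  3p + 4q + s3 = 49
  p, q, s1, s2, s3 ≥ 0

Feasible with a bounded optimal solution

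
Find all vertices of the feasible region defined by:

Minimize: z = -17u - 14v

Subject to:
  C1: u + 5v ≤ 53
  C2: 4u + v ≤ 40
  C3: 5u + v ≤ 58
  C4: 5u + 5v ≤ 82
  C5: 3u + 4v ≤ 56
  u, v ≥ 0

(0, 0), (10, 0), (8, 8), (6.182, 9.364), (0, 10.6)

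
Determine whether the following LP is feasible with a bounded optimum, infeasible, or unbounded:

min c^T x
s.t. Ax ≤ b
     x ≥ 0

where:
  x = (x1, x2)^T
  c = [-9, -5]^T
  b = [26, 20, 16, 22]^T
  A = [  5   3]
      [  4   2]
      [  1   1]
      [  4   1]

Feasible with a bounded optimal solution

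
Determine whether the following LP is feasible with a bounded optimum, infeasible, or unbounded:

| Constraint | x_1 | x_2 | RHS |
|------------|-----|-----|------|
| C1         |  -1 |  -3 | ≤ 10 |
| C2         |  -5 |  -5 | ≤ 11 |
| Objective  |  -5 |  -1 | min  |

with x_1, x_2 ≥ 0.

Unbounded (objective can decrease without bound)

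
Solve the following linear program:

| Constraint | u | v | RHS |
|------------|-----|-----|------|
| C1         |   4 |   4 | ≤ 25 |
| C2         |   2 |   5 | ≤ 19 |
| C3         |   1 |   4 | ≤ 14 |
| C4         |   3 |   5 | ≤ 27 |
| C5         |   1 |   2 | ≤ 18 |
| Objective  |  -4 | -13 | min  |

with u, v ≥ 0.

Evaluate the objective at each vertex of the feasible region:
  z(0, 0) = 0
  z(6.25, 0) = -25
  z(4.083, 2.167) = -44.5
  z(2, 3) = -47  ←
  z(0, 3.5) = -45.5
The minimum is at u = 2, v = 3.

u = 2, v = 3, z = -47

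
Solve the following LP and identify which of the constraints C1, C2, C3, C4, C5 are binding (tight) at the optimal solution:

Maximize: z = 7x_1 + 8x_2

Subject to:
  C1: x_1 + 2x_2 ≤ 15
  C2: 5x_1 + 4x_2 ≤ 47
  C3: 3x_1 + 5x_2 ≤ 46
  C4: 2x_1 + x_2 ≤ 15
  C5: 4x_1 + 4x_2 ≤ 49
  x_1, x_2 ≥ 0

At x_1 = 5, x_2 = 5, compute slack b - a·x for each constraint:
  C1: 15 − 15 = 0  (binding)
  C2: 47 − 45 = 2  (slack)
  C3: 46 − 40 = 6  (slack)
  C4: 15 − 15 = 0  (binding)
  C5: 49 − 40 = 9  (slack)

Optimal: x_1 = 5, x_2 = 5
Binding: C1, C4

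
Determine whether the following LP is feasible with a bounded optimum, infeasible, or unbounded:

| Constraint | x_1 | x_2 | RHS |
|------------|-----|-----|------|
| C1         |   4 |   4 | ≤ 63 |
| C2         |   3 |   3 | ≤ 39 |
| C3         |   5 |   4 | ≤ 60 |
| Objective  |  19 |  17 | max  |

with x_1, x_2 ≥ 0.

Feasible with a bounded optimal solution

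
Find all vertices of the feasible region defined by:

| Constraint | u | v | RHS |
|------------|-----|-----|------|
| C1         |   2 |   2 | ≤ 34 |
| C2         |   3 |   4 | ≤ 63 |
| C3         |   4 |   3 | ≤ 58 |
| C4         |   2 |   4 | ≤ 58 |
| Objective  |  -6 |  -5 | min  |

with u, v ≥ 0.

(0, 0), (14.5, 0), (7, 10), (5, 12), (0, 14.5)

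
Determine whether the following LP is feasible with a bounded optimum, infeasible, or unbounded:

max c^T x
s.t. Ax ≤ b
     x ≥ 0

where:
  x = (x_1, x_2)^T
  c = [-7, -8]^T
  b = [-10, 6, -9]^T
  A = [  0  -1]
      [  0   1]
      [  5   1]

Infeasible (no feasible solution exists)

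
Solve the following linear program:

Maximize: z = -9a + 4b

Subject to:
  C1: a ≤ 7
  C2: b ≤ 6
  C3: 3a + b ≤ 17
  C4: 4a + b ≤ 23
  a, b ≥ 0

Evaluate the objective at each vertex of the feasible region:
  z(0, 0) = 0
  z(5.667, 0) = -51
  z(3.667, 6) = -9
  z(0, 6) = 24  ←
The maximum is at a = 0, b = 6.

a = 0, b = 6, z = 24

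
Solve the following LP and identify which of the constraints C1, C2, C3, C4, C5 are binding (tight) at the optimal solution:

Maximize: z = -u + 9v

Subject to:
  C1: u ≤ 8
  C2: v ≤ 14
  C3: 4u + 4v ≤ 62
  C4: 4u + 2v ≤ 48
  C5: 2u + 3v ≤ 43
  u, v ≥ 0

At u = 0, v = 14, compute slack b - a·x for each constraint:
  C1: 8 − 0 = 8  (slack)
  C2: 14 − 14 = 0  (binding)
  C3: 62 − 56 = 6  (slack)
  C4: 48 − 28 = 20  (slack)
  C5: 43 − 42 = 1  (slack)

Optimal: u = 0, v = 14
Binding: C2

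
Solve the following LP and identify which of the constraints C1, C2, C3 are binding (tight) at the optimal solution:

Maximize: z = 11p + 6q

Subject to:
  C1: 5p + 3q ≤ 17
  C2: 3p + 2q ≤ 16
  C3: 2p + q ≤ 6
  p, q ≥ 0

At p = 1, q = 4, compute slack b - a·x for each constraint:
  C1: 17 − 17 = 0  (binding)
  C2: 16 − 11 = 5  (slack)
  C3: 6 − 6 = 0  (binding)

Optimal: p = 1, q = 4
Binding: C1, C3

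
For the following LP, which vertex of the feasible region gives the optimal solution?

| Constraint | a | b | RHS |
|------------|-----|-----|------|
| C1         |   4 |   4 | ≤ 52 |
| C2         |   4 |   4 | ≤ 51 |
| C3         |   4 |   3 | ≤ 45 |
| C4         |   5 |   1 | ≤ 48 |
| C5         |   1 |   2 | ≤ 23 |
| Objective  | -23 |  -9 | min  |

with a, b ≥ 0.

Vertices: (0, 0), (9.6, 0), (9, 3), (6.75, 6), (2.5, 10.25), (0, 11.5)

Evaluate the objective at each vertex of the feasible region:
  z(0, 0) = 0
  z(9.6, 0) = -220.8
  z(9, 3) = -234  ←
  z(6.75, 6) = -209.2
  z(2.5, 10.25) = -149.8
  z(0, 11.5) = -103.5
The minimum is at a = 9, b = 3.

(9, 3)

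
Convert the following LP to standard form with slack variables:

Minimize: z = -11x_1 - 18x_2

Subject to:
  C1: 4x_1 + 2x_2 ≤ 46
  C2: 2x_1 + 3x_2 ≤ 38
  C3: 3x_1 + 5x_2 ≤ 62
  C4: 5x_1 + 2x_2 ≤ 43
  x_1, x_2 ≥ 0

min z = -11x_1 - 18x_2

s.t.
  4x_1 + 2x_2 + s1 = 46
  2x_1 + 3x_2 + s2 = 38
  3x_1 + 5x_2 + s3 = 62
  5x_1 + 2x_2 + s4 = 43
  x_1, x_2, s1, s2, s3, s4 ≥ 0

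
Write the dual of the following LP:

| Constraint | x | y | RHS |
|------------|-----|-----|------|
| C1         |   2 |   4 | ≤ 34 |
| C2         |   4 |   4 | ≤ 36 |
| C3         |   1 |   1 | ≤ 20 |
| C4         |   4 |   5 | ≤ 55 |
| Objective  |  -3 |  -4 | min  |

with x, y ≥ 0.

Primal min cᵀx s.t. Ax ≤ b, x ≥ 0  →  Dual max −bᵀy s.t. Aᵀy ≥ −c, y ≥ 0.

Maximize: z = -34y1 - 36y2 - 20y3 - 55y4

Subject to:
  2y1 + 4y2 + y3 + 4y4 ≥ 3
  4y1 + 4y2 + y3 + 5y4 ≥ 4
  y1, y2, y3, y4 ≥ 0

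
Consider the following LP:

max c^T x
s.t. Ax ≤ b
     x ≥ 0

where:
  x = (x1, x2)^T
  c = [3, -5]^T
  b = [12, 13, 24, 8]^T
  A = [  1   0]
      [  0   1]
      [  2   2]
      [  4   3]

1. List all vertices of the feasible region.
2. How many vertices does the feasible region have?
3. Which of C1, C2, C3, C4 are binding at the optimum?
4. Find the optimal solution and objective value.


1. (0, 0), (2, 0), (0, 2.667)
2. 3
3. C4
4. x1 = 2, x2 = 0, z = 6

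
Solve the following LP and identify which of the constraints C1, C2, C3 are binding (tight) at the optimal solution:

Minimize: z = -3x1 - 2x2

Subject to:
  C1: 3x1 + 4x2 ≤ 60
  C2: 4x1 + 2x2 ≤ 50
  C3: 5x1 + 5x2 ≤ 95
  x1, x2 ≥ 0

At x1 = 8, x2 = 9, compute slack b - a·x for each constraint:
  C1: 60 − 60 = 0  (binding)
  C2: 50 − 50 = 0  (binding)
  C3: 95 − 85 = 10  (slack)

Optimal: x1 = 8, x2 = 9
Binding: C1, C2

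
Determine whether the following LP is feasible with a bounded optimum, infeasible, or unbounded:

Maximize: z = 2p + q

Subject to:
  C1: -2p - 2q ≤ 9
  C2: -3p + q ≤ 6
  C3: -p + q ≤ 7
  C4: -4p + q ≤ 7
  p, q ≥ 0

Unbounded (objective can increase without bound)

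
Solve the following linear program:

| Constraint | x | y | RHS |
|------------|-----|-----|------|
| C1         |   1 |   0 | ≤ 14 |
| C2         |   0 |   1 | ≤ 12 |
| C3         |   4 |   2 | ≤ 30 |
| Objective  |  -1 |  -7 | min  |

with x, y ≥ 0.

Evaluate the objective at each vertex of the feasible region:
  z(0, 0) = 0
  z(7.5, 0) = -7.5
  z(1.5, 12) = -85.5  ←
  z(0, 12) = -84
The minimum is at x = 1.5, y = 12.

x = 1.5, y = 12, z = -85.5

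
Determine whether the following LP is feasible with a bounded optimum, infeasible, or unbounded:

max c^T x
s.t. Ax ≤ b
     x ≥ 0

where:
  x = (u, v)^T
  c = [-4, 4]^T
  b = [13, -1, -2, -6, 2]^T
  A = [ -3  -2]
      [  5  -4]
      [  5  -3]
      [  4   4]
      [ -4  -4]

Infeasible (no feasible solution exists)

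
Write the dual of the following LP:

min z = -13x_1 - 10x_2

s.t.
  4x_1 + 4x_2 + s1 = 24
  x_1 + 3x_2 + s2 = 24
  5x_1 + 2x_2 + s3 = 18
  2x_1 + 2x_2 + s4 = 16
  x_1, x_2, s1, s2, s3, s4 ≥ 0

Primal min cᵀx s.t. Ax ≤ b, x ≥ 0  →  Dual max −bᵀy s.t. Aᵀy ≥ −c, y ≥ 0.

Maximize: z = -24y1 - 24y2 - 18y3 - 16y4

Subject to:
  4y1 + y2 + 5y3 + 2y4 ≥ 13
  4y1 + 3y2 + 2y3 + 2y4 ≥ 10
  y1, y2, y3, y4 ≥ 0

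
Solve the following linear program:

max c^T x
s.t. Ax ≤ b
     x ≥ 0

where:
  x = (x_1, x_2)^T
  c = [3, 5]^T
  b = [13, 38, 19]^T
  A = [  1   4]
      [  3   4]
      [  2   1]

Evaluate the objective at each vertex of the feasible region:
  z(0, 0) = 0
  z(9.5, 0) = 28.5
  z(9, 1) = 32  ←
  z(0, 3.25) = 16.25
The maximum is at x_1 = 9, x_2 = 1.

x_1 = 9, x_2 = 1, z = 32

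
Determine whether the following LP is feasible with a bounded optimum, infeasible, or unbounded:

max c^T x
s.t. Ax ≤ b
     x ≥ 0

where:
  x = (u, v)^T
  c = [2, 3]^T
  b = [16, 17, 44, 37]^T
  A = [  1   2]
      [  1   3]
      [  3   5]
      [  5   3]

Feasible with a bounded optimal solution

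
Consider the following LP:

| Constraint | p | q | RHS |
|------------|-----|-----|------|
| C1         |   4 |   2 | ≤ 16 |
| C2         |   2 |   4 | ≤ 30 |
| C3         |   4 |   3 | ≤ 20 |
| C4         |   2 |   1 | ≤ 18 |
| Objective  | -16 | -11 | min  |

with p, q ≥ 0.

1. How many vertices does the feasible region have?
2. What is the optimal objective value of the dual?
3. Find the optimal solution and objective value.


1. 4
2. -76
3. p = 2, q = 4, z = -76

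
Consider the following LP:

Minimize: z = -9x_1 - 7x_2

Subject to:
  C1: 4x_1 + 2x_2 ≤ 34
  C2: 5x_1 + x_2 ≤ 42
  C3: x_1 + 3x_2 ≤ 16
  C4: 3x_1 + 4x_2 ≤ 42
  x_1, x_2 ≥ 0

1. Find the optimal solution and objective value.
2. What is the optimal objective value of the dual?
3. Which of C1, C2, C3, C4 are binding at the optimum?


1. x_1 = 7, x_2 = 3, z = -84
2. -84
3. C1, C3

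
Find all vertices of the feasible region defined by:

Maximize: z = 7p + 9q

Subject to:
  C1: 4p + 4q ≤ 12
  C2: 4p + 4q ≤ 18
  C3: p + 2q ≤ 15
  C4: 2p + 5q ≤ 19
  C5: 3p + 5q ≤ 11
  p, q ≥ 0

(0, 0), (3, 0), (2, 1), (0, 2.2)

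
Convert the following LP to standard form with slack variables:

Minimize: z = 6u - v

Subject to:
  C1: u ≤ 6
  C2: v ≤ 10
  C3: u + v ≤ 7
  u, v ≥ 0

min z = 6u - v

s.t.
  u + s1 = 6
  v + s2 = 10
  u + v + s3 = 7
  u, v, s1, s2, s3 ≥ 0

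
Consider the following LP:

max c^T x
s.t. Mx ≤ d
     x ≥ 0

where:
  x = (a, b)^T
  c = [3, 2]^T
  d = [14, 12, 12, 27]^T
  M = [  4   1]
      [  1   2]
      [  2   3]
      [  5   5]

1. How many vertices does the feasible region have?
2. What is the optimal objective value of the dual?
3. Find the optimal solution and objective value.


1. 4
2. 13
3. a = 3, b = 2, z = 13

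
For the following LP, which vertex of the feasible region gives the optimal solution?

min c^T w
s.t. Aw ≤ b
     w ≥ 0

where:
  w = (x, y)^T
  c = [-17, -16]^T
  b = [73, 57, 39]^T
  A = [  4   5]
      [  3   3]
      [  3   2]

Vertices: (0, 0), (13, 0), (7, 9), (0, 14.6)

Evaluate the objective at each vertex of the feasible region:
  z(0, 0) = 0
  z(13, 0) = -221
  z(7, 9) = -263  ←
  z(0, 14.6) = -233.6
The minimum is at x = 7, y = 9.

(7, 9)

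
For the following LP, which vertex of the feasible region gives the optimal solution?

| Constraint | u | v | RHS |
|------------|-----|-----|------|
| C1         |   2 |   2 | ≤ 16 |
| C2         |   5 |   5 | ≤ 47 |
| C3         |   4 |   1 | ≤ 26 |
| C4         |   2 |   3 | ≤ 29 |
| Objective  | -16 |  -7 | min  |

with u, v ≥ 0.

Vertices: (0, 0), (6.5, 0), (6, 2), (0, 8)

Evaluate the objective at each vertex of the feasible region:
  z(0, 0) = 0
  z(6.5, 0) = -104
  z(6, 2) = -110  ←
  z(0, 8) = -56
The minimum is at u = 6, v = 2.

(6, 2)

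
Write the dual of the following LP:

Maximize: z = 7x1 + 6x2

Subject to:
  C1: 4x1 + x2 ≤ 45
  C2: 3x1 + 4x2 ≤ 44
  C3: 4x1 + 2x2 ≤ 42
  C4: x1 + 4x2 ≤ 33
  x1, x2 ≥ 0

Primal max cᵀx s.t. Ax ≤ b, x ≥ 0  →  Dual min bᵀy s.t. Aᵀy ≥ c, y ≥ 0.

Minimize: z = 45y1 + 44y2 + 42y3 + 33y4

Subject to:
  4y1 + 3y2 + 4y3 + y4 ≥ 7
  y1 + 4y2 + 2y3 + 4y4 ≥ 6
  y1, y2, y3, y4 ≥ 0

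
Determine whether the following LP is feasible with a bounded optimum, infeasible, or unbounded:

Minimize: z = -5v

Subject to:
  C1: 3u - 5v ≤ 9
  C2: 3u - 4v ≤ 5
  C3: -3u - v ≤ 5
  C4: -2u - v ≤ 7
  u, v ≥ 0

Unbounded (objective can decrease without bound)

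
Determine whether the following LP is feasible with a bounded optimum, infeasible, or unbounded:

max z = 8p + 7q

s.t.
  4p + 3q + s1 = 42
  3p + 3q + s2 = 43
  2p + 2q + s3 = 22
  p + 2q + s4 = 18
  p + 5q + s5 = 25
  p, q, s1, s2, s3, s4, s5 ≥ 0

Feasible with a bounded optimal solution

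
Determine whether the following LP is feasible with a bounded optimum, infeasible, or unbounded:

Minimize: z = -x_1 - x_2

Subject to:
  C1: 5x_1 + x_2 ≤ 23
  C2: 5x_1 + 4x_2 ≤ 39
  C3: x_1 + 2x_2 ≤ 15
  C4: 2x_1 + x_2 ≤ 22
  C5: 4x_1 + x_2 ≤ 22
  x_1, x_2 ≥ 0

Feasible with a bounded optimal solution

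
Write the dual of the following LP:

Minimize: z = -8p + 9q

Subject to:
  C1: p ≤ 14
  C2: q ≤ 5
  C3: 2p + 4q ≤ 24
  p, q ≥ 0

Primal min cᵀx s.t. Ax ≤ b, x ≥ 0  →  Dual max −bᵀy s.t. Aᵀy ≥ −c, y ≥ 0.

Maximize: z = -14y1 - 5y2 - 24y3

Subject to:
  y1 + 2y3 ≥ 8
  y2 + 4y3 ≥ -9
  y1, y2, y3 ≥ 0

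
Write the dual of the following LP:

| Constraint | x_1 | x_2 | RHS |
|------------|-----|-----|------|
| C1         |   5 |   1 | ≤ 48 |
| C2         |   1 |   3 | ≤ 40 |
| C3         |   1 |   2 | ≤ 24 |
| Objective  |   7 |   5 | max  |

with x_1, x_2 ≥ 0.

Primal max cᵀx s.t. Ax ≤ b, x ≥ 0  →  Dual min bᵀy s.t. Aᵀy ≥ c, y ≥ 0.

Minimize: z = 48y1 + 40y2 + 24y3

Subject to:
  5y1 + y2 + y3 ≥ 7
  y1 + 3y2 + 2y3 ≥ 5
  y1, y2, y3 ≥ 0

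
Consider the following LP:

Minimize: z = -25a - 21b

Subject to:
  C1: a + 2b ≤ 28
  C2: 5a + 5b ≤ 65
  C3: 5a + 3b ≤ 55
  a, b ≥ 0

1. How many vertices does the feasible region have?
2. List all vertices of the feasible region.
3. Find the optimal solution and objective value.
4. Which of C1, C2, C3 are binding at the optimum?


1. 4
2. (0, 0), (11, 0), (8, 5), (0, 13)
3. a = 8, b = 5, z = -305
4. C2, C3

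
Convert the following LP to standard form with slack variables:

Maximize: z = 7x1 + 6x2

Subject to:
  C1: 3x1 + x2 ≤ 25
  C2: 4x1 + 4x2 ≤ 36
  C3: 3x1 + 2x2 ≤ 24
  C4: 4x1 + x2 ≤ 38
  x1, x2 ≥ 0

max z = 7x1 + 6x2

s.t.
  3x1 + x2 + s1 = 25
  4x1 + 4x2 + s2 = 36
  3x1 + 2x2 + s3 = 24
  4x1 + x2 + s4 = 38
  x1, x2, s1, s2, s3, s4 ≥ 0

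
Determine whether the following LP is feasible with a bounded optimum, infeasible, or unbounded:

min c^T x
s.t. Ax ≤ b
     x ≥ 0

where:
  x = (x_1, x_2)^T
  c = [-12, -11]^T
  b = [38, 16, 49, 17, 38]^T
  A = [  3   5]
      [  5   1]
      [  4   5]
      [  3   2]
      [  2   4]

Feasible with a bounded optimal solution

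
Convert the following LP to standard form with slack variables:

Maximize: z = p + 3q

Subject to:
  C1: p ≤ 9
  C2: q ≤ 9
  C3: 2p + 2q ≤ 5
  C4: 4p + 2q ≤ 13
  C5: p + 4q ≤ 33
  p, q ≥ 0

max z = p + 3q

s.t.
  p + s1 = 9
  q + s2 = 9
  2p + 2q + s3 = 5
  4p + 2q + s4 = 13
  p + 4q + s5 = 33
  p, q, s1, s2, s3, s4, s5 ≥ 0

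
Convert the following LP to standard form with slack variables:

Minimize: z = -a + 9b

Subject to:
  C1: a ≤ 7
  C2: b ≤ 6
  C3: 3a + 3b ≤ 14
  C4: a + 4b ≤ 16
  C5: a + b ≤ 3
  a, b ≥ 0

min z = -a + 9b

s.t.
  a + s1 = 7
  b + s2 = 6
  3a + 3b + s3 = 14
  a + 4b + s4 = 16
  a + b + s5 = 3
  a, b, s1, s2, s3, s4, s5 ≥ 0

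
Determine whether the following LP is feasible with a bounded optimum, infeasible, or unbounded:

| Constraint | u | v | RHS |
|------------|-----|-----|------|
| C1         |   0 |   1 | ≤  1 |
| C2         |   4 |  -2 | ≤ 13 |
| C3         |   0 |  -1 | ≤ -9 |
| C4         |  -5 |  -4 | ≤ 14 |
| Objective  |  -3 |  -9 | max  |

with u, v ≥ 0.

Infeasible (no feasible solution exists)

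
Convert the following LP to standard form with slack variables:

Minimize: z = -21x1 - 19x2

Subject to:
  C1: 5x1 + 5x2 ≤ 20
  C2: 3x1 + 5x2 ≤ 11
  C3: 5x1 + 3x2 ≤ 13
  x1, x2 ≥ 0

min z = -21x1 - 19x2

s.t.
  5x1 + 5x2 + s1 = 20
  3x1 + 5x2 + s2 = 11
  5x1 + 3x2 + s3 = 13
  x1, x2, s1, s2, s3 ≥ 0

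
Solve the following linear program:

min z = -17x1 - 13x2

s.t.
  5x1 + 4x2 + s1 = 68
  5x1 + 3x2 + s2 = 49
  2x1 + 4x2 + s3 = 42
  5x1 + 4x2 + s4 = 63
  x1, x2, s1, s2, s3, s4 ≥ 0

Evaluate the objective at each vertex of the feasible region:
  z(0, 0) = 0
  z(9.8, 0) = -166.6
  z(5, 8) = -189  ←
  z(0, 10.5) = -136.5
The minimum is at x1 = 5, x2 = 8.

x1 = 5, x2 = 8, z = -189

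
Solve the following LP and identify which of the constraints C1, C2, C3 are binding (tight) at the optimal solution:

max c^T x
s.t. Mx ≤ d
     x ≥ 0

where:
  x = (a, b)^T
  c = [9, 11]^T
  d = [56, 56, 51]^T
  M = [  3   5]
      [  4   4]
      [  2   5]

At a = 7, b = 7, compute slack b - a·x for each constraint:
  C1: 56 − 56 = 0  (binding)
  C2: 56 − 56 = 0  (binding)
  C3: 51 − 49 = 2  (slack)

Optimal: a = 7, b = 7
Binding: C1, C2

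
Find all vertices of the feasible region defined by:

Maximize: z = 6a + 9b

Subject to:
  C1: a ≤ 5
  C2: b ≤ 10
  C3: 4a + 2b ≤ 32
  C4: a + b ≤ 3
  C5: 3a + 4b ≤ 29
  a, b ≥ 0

(0, 0), (3, 0), (0, 3)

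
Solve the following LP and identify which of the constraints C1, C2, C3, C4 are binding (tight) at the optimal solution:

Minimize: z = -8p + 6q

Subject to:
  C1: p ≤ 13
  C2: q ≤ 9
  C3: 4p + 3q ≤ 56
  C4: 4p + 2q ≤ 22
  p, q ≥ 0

At p = 5.5, q = 0, compute slack b - a·x for each constraint:
  C1: 13 − 5.5 = 7.5  (slack)
  C2: 9 − 0 = 9  (slack)
  C3: 56 − 22 = 34  (slack)
  C4: 22 − 22 = 0  (binding)

Optimal: p = 5.5, q = 0
Binding: C4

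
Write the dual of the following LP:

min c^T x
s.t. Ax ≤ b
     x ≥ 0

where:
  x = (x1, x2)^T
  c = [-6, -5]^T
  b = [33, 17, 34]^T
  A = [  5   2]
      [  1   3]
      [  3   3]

Primal min cᵀx s.t. Ax ≤ b, x ≥ 0  →  Dual max −bᵀy s.t. Aᵀy ≥ −c, y ≥ 0.

Maximize: z = -33y1 - 17y2 - 34y3

Subject to:
  5y1 + y2 + 3y3 ≥ 6
  2y1 + 3y2 + 3y3 ≥ 5
  y1, y2, y3 ≥ 0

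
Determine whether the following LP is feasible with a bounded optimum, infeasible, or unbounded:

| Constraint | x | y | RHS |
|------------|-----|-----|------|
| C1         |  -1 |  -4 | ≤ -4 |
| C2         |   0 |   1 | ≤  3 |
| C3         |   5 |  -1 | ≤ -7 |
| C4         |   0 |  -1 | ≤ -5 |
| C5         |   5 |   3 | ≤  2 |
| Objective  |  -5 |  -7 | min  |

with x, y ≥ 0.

Infeasible (no feasible solution exists)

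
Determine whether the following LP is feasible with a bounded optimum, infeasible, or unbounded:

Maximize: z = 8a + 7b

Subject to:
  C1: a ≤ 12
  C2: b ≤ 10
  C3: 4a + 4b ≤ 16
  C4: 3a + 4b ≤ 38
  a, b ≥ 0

Feasible with a bounded optimal solution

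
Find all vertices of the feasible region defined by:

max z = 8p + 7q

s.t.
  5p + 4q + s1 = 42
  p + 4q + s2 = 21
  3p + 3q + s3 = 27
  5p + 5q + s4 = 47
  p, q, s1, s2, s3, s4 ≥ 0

(0, 0), (8.4, 0), (6, 3), (5, 4), (0, 5.25)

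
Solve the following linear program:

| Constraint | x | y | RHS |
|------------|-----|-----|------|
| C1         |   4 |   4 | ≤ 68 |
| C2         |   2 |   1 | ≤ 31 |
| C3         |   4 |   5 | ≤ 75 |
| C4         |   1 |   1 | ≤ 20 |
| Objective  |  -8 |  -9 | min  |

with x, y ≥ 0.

Evaluate the objective at each vertex of the feasible region:
  z(0, 0) = 0
  z(15.5, 0) = -124
  z(14, 3) = -139
  z(10, 7) = -143  ←
  z(0, 15) = -135
The minimum is at x = 10, y = 7.

x = 10, y = 7, z = -143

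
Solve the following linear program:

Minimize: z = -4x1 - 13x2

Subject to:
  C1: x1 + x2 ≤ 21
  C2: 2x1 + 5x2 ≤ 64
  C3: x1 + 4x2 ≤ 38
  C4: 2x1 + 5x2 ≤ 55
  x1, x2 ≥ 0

Evaluate the objective at each vertex of the feasible region:
  z(0, 0) = 0
  z(21, 0) = -84
  z(16.67, 4.333) = -123
  z(10, 7) = -131  ←
  z(0, 9.5) = -123.5
The minimum is at x1 = 10, x2 = 7.

x1 = 10, x2 = 7, z = -131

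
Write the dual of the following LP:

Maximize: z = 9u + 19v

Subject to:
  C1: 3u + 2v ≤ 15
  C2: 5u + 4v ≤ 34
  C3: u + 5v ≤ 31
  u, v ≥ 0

Primal max cᵀx s.t. Ax ≤ b, x ≥ 0  →  Dual min bᵀy s.t. Aᵀy ≥ c, y ≥ 0.

Minimize: z = 15y1 + 34y2 + 31y3

Subject to:
  3y1 + 5y2 + y3 ≥ 9
  2y1 + 4y2 + 5y3 ≥ 19
  y1, y2, y3 ≥ 0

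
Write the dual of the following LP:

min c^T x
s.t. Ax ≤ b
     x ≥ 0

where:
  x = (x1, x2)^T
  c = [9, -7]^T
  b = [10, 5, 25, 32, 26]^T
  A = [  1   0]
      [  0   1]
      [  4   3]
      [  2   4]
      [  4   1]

Primal min cᵀx s.t. Ax ≤ b, x ≥ 0  →  Dual max −bᵀy s.t. Aᵀy ≥ −c, y ≥ 0.

Maximize: z = -10y1 - 5y2 - 25y3 - 32y4 - 26y5

Subject to:
  y1 + 4y3 + 2y4 + 4y5 ≥ -9
  y2 + 3y3 + 4y4 + y5 ≥ 7
  y1, y2, y3, y4, y5 ≥ 0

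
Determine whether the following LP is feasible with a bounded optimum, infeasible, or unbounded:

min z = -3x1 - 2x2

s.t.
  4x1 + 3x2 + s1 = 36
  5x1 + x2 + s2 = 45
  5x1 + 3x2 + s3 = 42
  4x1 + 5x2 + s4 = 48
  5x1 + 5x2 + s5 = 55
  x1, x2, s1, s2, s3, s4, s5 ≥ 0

Feasible with a bounded optimal solution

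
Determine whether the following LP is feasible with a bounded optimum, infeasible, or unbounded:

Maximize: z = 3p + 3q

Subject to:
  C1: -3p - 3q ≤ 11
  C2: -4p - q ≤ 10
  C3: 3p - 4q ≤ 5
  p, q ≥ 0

Unbounded (objective can increase without bound)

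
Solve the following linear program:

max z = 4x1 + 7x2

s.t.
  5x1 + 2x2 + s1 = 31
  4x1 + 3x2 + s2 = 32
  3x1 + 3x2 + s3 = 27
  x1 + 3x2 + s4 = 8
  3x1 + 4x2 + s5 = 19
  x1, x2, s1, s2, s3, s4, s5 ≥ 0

Evaluate the objective at each vertex of the feasible region:
  z(0, 0) = 0
  z(6.2, 0) = 24.8
  z(6.143, 0.1429) = 25.57
  z(5, 1) = 27  ←
  z(0, 2.667) = 18.67
The maximum is at x1 = 5, x2 = 1.

x1 = 5, x2 = 1, z = 27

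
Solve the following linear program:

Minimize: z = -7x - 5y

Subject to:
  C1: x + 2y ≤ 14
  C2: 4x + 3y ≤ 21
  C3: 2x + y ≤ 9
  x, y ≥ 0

Evaluate the objective at each vertex of the feasible region:
  z(0, 0) = 0
  z(4.5, 0) = -31.5
  z(3, 3) = -36  ←
  z(0, 7) = -35
The minimum is at x = 3, y = 3.

x = 3, y = 3, z = -36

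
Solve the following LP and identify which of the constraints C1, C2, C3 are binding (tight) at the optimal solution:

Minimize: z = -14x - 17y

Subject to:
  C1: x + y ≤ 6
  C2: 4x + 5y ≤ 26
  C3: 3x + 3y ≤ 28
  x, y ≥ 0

At x = 4, y = 2, compute slack b - a·x for each constraint:
  C1: 6 − 6 = 0  (binding)
  C2: 26 − 26 = 0  (binding)
  C3: 28 − 18 = 10  (slack)

Optimal: x = 4, y = 2
Binding: C1, C2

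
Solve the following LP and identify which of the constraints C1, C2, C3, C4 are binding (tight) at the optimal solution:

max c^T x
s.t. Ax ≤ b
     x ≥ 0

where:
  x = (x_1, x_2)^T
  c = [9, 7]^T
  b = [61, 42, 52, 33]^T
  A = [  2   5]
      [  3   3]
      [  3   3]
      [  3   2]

At x_1 = 5, x_2 = 9, compute slack b - a·x for each constraint:
  C1: 61 − 55 = 6  (slack)
  C2: 42 − 42 = 0  (binding)
  C3: 52 − 42 = 10  (slack)
  C4: 33 − 33 = 0  (binding)

Optimal: x_1 = 5, x_2 = 9
Binding: C2, C4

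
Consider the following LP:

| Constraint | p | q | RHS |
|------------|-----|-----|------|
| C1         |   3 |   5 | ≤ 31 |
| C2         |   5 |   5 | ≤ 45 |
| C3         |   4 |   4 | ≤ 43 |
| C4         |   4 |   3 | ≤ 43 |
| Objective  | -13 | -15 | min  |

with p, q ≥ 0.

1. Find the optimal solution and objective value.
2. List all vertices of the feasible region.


1. p = 7, q = 2, z = -121
2. (0, 0), (9, 0), (7, 2), (0, 6.2)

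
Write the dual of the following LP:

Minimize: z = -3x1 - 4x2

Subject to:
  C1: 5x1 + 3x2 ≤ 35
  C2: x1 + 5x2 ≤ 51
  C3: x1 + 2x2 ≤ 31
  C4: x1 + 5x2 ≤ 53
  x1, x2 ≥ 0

Primal min cᵀx s.t. Ax ≤ b, x ≥ 0  →  Dual max −bᵀy s.t. Aᵀy ≥ −c, y ≥ 0.

Maximize: z = -35y1 - 51y2 - 31y3 - 53y4

Subject to:
  5y1 + y2 + y3 + y4 ≥ 3
  3y1 + 5y2 + 2y3 + 5y4 ≥ 4
  y1, y2, y3, y4 ≥ 0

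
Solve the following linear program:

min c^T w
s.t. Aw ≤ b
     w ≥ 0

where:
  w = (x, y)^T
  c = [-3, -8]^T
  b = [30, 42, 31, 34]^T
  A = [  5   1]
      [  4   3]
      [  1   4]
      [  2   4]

Evaluate the objective at each vertex of the feasible region:
  z(0, 0) = 0
  z(6, 0) = -18
  z(4.778, 6.111) = -63.22
  z(3, 7) = -65  ←
  z(0, 7.75) = -62
The minimum is at x = 3, y = 7.

x = 3, y = 7, z = -65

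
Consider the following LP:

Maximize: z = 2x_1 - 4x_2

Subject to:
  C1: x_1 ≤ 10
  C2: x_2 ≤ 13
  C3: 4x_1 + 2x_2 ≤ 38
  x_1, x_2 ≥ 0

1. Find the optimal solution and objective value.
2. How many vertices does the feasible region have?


1. x_1 = 9.5, x_2 = 0, z = 19
2. 4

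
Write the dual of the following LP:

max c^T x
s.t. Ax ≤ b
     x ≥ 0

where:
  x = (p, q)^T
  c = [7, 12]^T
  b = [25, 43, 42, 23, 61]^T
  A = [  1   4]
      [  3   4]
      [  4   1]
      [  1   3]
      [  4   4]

Primal max cᵀx s.t. Ax ≤ b, x ≥ 0  →  Dual min bᵀy s.t. Aᵀy ≥ c, y ≥ 0.

Minimize: z = 25y1 + 43y2 + 42y3 + 23y4 + 61y5

Subject to:
  y1 + 3y2 + 4y3 + y4 + 4y5 ≥ 7
  4y1 + 4y2 + y3 + 3y4 + 4y5 ≥ 12
  y1, y2, y3, y4, y5 ≥ 0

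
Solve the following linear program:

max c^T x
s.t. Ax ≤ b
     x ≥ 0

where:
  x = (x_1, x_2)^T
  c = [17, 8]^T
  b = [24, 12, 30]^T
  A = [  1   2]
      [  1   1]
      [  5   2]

Evaluate the objective at each vertex of the feasible region:
  z(0, 0) = 0
  z(6, 0) = 102
  z(2, 10) = 114  ←
  z(0, 12) = 96
The maximum is at x_1 = 2, x_2 = 10.

x_1 = 2, x_2 = 10, z = 114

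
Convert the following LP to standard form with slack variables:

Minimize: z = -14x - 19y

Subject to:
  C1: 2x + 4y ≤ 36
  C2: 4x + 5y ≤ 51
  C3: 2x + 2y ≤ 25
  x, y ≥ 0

min z = -14x - 19y

s.t.
  2x + 4y + s1 = 36
  4x + 5y + s2 = 51
  2x + 2y + s3 = 25
  x, y, s1, s2, s3 ≥ 0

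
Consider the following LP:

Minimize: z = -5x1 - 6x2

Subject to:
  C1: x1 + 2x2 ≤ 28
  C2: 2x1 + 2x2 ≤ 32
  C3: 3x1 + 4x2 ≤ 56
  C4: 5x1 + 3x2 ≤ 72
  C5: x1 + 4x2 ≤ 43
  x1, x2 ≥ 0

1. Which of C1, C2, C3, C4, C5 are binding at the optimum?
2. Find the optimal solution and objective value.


1. C2, C3
2. x1 = 8, x2 = 8, z = -88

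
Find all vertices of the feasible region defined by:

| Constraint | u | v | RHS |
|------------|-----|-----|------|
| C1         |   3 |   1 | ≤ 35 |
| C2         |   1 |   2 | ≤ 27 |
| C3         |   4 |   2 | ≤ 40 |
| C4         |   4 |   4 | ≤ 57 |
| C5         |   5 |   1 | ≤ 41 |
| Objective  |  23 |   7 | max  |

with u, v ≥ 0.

(0, 0), (8.2, 0), (7, 6), (5.75, 8.5), (1.5, 12.75), (0, 13.5)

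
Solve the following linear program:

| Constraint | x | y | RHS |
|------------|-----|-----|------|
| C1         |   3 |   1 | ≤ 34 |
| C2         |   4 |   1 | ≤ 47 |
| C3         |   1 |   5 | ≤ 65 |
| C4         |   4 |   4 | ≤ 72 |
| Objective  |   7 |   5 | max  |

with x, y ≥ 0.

Evaluate the objective at each vertex of the feasible region:
  z(0, 0) = 0
  z(11.33, 0) = 79.33
  z(8, 10) = 106  ←
  z(6.25, 11.75) = 102.5
  z(0, 13) = 65
The maximum is at x = 8, y = 10.

x = 8, y = 10, z = 106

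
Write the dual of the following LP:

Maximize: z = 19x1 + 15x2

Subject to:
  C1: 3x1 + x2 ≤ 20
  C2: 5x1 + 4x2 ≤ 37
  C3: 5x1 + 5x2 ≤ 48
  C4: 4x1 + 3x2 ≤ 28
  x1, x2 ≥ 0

Primal max cᵀx s.t. Ax ≤ b, x ≥ 0  →  Dual min bᵀy s.t. Aᵀy ≥ c, y ≥ 0.

Minimize: z = 20y1 + 37y2 + 48y3 + 28y4

Subject to:
  3y1 + 5y2 + 5y3 + 4y4 ≥ 19
  y1 + 4y2 + 5y3 + 3y4 ≥ 15
  y1, y2, y3, y4 ≥ 0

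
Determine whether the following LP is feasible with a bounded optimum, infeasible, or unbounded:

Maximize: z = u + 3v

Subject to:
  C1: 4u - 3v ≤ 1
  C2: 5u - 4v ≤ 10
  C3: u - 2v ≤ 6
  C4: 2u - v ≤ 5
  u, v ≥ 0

Unbounded (objective can increase without bound)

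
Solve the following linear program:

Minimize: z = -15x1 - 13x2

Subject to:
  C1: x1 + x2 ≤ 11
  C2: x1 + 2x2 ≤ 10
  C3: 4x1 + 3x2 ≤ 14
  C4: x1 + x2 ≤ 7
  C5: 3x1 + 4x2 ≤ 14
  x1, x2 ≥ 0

Evaluate the objective at each vertex of the feasible region:
  z(0, 0) = 0
  z(3.5, 0) = -52.5
  z(2, 2) = -56  ←
  z(0, 3.5) = -45.5
The minimum is at x1 = 2, x2 = 2.

x1 = 2, x2 = 2, z = -56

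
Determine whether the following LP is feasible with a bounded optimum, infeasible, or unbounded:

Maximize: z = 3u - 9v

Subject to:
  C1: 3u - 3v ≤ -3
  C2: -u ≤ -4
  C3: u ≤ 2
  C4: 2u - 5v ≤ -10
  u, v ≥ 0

Infeasible (no feasible solution exists)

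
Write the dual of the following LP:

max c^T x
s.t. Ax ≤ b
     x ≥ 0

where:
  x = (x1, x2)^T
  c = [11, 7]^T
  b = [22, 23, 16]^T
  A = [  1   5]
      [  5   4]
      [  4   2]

Primal max cᵀx s.t. Ax ≤ b, x ≥ 0  →  Dual min bᵀy s.t. Aᵀy ≥ c, y ≥ 0.

Minimize: z = 22y1 + 23y2 + 16y3

Subject to:
  y1 + 5y2 + 4y3 ≥ 11
  5y1 + 4y2 + 2y3 ≥ 7
  y1, y2, y3 ≥ 0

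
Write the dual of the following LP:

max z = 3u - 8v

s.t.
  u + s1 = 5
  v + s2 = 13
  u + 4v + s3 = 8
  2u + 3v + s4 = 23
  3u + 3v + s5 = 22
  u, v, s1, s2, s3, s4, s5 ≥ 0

Primal max cᵀx s.t. Ax ≤ b, x ≥ 0  →  Dual min bᵀy s.t. Aᵀy ≥ c, y ≥ 0.

Minimize: z = 5y1 + 13y2 + 8y3 + 23y4 + 22y5

Subject to:
  y1 + y3 + 2y4 + 3y5 ≥ 3
  y2 + 4y3 + 3y4 + 3y5 ≥ -8
  y1, y2, y3, y4, y5 ≥ 0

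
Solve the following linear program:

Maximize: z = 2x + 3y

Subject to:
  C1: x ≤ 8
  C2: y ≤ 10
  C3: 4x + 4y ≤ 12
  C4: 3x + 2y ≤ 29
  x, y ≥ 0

Evaluate the objective at each vertex of the feasible region:
  z(0, 0) = 0
  z(3, 0) = 6
  z(0, 3) = 9  ←
The maximum is at x = 0, y = 3.

x = 0, y = 3, z = 9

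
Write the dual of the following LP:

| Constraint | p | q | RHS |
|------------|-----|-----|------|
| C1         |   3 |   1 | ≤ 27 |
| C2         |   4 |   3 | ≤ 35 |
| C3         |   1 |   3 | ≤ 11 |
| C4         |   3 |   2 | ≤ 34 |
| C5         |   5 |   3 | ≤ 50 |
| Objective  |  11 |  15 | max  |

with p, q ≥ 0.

Primal max cᵀx s.t. Ax ≤ b, x ≥ 0  →  Dual min bᵀy s.t. Aᵀy ≥ c, y ≥ 0.

Minimize: z = 27y1 + 35y2 + 11y3 + 34y4 + 50y5

Subject to:
  3y1 + 4y2 + y3 + 3y4 + 5y5 ≥ 11
  y1 + 3y2 + 3y3 + 2y4 + 3y5 ≥ 15
  y1, y2, y3, y4, y5 ≥ 0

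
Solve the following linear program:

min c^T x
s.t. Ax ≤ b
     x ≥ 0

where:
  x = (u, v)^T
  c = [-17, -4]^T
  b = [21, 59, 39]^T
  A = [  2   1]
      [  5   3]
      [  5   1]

Evaluate the objective at each vertex of the feasible region:
  z(0, 0) = 0
  z(7.8, 0) = -132.6
  z(6, 9) = -138  ←
  z(4, 13) = -120
  z(0, 19.67) = -78.67
The minimum is at u = 6, v = 9.

u = 6, v = 9, z = -138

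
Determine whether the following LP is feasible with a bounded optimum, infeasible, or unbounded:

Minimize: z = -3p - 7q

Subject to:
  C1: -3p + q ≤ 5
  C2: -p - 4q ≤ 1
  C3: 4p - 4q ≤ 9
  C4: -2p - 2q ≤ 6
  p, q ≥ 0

Unbounded (objective can decrease without bound)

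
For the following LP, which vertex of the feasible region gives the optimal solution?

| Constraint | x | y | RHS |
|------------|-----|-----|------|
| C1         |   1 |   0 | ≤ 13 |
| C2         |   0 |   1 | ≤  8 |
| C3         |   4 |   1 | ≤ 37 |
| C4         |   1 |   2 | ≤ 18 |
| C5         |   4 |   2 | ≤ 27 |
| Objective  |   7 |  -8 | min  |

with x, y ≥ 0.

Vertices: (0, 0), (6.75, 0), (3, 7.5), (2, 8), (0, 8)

Evaluate the objective at each vertex of the feasible region:
  z(0, 0) = 0
  z(6.75, 0) = 47.25
  z(3, 7.5) = -39
  z(2, 8) = -50
  z(0, 8) = -64  ←
The minimum is at x = 0, y = 8.

(0, 8)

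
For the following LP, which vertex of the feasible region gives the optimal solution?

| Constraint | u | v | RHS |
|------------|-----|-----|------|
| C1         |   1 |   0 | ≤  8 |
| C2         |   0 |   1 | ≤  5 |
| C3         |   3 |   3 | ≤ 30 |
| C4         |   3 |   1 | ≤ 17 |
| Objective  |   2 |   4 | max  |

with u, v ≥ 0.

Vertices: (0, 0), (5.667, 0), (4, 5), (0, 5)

Evaluate the objective at each vertex of the feasible region:
  z(0, 0) = 0
  z(5.667, 0) = 11.33
  z(4, 5) = 28  ←
  z(0, 5) = 20
The maximum is at u = 4, v = 5.

(4, 5)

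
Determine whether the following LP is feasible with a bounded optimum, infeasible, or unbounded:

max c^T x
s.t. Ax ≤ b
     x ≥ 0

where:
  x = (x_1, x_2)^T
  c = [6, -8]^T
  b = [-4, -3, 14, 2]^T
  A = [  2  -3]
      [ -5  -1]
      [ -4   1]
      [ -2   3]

Infeasible (no feasible solution exists)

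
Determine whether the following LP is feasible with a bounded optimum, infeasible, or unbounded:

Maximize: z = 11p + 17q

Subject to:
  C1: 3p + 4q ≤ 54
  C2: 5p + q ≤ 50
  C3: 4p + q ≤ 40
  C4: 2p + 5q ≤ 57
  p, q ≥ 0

Feasible with a bounded optimal solution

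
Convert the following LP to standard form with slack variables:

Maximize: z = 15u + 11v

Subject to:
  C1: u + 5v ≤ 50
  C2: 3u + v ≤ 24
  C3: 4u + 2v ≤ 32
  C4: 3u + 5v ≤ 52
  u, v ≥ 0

max z = 15u + 11v

s.t.
  u + 5v + s1 = 50
  3u + v + s2 = 24
  4u + 2v + s3 = 32
  3u + 5v + s4 = 52
  u, v, s1, s2, s3, s4 ≥ 0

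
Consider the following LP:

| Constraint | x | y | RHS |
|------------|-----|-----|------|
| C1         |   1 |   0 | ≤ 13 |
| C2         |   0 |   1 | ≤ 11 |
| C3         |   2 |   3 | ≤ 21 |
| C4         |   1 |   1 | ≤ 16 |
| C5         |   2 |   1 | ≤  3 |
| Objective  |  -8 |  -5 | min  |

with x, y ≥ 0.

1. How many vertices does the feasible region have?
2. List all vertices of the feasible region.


1. 3
2. (0, 0), (1.5, 0), (0, 3)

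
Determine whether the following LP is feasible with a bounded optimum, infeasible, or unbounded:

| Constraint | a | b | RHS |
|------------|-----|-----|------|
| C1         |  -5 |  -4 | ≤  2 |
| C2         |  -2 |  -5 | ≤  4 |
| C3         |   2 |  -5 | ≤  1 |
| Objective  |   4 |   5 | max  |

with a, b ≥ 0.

Unbounded (objective can increase without bound)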